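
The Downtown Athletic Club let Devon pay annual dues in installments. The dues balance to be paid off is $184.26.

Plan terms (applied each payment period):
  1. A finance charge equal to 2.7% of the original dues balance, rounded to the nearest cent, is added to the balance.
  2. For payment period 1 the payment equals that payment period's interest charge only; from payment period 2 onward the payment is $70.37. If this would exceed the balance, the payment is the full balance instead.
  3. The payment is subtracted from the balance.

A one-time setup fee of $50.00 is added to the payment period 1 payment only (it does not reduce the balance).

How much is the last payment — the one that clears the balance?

$58.46

Payment period 1: opening $184.26; interest $4.98 → $189.24; payment $4.98 (+ $50.00 fee); balance $184.26
Payment period 2: opening $184.26; interest $4.98 → $189.24; payment $70.37; balance $118.87
Payment period 3: opening $118.87; interest $4.98 → $123.85; payment $70.37; balance $53.48
Payment period 4: opening $53.48; interest $4.98 → $58.46; payment $58.46; balance $0.00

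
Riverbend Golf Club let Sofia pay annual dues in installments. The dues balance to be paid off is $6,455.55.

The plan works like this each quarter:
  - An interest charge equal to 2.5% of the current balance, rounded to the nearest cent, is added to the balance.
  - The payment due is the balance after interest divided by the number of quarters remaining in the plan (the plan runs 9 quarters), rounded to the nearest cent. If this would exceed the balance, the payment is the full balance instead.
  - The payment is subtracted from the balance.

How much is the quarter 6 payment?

$831.83

Quarter 1: opening $6,455.55; interest $161.39 → $6,616.94; payment $735.22; balance $5,881.72
Quarter 2: opening $5,881.72; interest $147.04 → $6,028.76; payment $753.60; balance $5,275.16
Quarter 3: opening $5,275.16; interest $131.88 → $5,407.04; payment $772.43; balance $4,634.61
Quarter 4: opening $4,634.61; interest $115.87 → $4,750.48; payment $791.75; balance $3,958.73
Quarter 5: opening $3,958.73; interest $98.97 → $4,057.70; payment $811.54; balance $3,246.16
Quarter 6: opening $3,246.16; interest $81.15 → $3,327.31; payment $831.83; balance $2,495.48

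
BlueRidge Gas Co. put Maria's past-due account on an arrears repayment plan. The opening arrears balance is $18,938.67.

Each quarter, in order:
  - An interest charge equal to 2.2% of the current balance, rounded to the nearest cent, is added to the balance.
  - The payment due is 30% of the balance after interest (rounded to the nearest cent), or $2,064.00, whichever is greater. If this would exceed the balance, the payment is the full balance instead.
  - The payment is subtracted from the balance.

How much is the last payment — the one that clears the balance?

# | Opening | Interest | Payment | End bal
1 | $18,938.67 | $416.65 | $5,806.60 | $13,548.72
2 | $13,548.72 | $298.07 | $4,154.04 | $9,692.75
3 | $9,692.75 | $213.24 | $2,971.80 | $6,934.19
4 | $6,934.19 | $152.55 | $2,126.02 | $4,960.72
5 | $4,960.72 | $109.14 | $2,064.00 | $3,005.86
6 | $3,005.86 | $66.13 | $2,064.00 | $1,007.99
7 | $1,007.99 | $22.18 | $1,030.17 | $0.00

$1,030.17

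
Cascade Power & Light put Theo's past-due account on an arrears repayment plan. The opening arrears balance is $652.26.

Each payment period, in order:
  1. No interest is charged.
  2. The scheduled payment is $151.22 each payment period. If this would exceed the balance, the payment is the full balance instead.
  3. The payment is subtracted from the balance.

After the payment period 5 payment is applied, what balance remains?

$0.00

Payment period 1: $652.26 − $151.22 → $501.04
Payment period 2: $501.04 − $151.22 → $349.82
Payment period 3: $349.82 − $151.22 → $198.60
Payment period 4: $198.60 − $151.22 → $47.38
Payment period 5: $47.38 − $47.38 → $0.00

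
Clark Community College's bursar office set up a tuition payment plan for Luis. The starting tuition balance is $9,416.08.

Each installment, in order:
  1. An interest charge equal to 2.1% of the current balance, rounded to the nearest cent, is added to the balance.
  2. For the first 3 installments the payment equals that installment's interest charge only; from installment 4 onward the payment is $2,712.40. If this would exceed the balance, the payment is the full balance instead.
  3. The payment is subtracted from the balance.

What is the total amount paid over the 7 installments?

$10,478.94

Installment 1: opening $9,416.08; interest $197.74 → $9,613.82; payment $197.74; balance $9,416.08
Installment 2: opening $9,416.08; interest $197.74 → $9,613.82; payment $197.74; balance $9,416.08
Installment 3: opening $9,416.08; interest $197.74 → $9,613.82; payment $197.74; balance $9,416.08
Installment 4: opening $9,416.08; interest $197.74 → $9,613.82; payment $2,712.40; balance $6,901.42
Installment 5: opening $6,901.42; interest $144.93 → $7,046.35; payment $2,712.40; balance $4,333.95
Installment 6: opening $4,333.95; interest $91.01 → $4,424.96; payment $2,712.40; balance $1,712.56
Installment 7: opening $1,712.56; interest $35.96 → $1,748.52; payment $1,748.52; balance $0.00
Total paid: $10,478.94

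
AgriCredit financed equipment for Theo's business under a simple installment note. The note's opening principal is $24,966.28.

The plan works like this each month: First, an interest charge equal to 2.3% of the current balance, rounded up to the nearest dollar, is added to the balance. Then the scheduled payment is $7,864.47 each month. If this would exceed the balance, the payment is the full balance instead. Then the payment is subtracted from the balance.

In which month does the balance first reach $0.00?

Month 1: opening $24,966.28; interest $575.00 → $25,541.28; payment $7,864.47; balance $17,676.81
Month 2: opening $17,676.81; interest $407.00 → $18,083.81; payment $7,864.47; balance $10,219.34
Month 3: opening $10,219.34; interest $236.00 → $10,455.34; payment $7,864.47; balance $2,590.87
Month 4: opening $2,590.87; interest $60.00 → $2,650.87; payment $2,650.87; balance $0.00
Balance reaches $0.00 in month 4.

4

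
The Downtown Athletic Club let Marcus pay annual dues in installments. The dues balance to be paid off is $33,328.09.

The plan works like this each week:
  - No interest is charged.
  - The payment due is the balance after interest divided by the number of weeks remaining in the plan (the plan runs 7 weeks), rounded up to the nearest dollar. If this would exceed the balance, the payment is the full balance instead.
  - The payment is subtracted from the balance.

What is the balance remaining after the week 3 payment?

$19,043.09

Week 1: opening $33,328.09; payment $4,762.00; balance $28,566.09
Week 2: opening $28,566.09; payment $4,762.00; balance $23,804.09
Week 3: opening $23,804.09; payment $4,761.00; balance $19,043.09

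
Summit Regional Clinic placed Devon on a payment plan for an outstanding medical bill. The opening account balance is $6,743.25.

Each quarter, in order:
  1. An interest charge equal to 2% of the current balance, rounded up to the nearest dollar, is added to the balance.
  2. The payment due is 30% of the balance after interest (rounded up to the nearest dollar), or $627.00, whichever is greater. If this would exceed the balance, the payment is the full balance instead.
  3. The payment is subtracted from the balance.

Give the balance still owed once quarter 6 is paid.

# | Opening | Interest | Payment | End bal
1 | $6,743.25 | $135.00 | $2,064.00 | $4,814.25
2 | $4,814.25 | $97.00 | $1,474.00 | $3,437.25
3 | $3,437.25 | $69.00 | $1,052.00 | $2,454.25
4 | $2,454.25 | $50.00 | $752.00 | $1,752.25
5 | $1,752.25 | $36.00 | $627.00 | $1,161.25
6 | $1,161.25 | $24.00 | $627.00 | $558.25

$558.25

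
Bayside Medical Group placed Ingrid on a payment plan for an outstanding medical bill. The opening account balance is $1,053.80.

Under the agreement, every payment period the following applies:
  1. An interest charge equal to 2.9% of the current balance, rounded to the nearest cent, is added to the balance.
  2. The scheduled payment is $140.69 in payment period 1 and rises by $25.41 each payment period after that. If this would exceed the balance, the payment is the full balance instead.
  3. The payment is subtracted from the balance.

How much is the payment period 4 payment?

$216.92

Payment period 1: opening $1,053.80; interest $30.56 → $1,084.36; payment $140.69; balance $943.67
Payment period 2: opening $943.67; interest $27.37 → $971.04; payment $166.10; balance $804.94
Payment period 3: opening $804.94; interest $23.34 → $828.28; payment $191.51; balance $636.77
Payment period 4: opening $636.77; interest $18.47 → $655.24; payment $216.92; balance $438.32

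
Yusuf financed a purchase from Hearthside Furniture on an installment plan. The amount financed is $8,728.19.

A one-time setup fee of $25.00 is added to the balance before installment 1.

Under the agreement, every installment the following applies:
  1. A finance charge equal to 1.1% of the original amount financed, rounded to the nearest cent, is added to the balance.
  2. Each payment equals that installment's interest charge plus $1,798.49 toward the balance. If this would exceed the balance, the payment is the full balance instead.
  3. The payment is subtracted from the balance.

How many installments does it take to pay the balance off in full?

Installment 1: opening $8,753.19; interest $96.01 → $8,849.20; payment $1,894.50; balance $6,954.70
Installment 2: opening $6,954.70; interest $96.01 → $7,050.71; payment $1,894.50; balance $5,156.21
Installment 3: opening $5,156.21; interest $96.01 → $5,252.22; payment $1,894.50; balance $3,357.72
Installment 4: opening $3,357.72; interest $96.01 → $3,453.73; payment $1,894.50; balance $1,559.23
Installment 5: opening $1,559.23; interest $96.01 → $1,655.24; payment $1,655.24; balance $0.00
Balance reaches $0.00 in installment 5.

5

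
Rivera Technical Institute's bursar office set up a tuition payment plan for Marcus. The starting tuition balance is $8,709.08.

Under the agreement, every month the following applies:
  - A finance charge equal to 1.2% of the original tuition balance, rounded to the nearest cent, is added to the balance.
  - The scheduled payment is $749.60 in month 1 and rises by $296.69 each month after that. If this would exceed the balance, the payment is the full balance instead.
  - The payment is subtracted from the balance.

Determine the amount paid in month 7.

$492.70

Month 1: $8,709.08 +$104.51 interest = $8,813.59; pay $749.60 → $8,063.99
Month 2: $8,063.99 +$104.51 interest = $8,168.50; pay $1,046.29 → $7,122.21
Month 3: $7,122.21 +$104.51 interest = $7,226.72; pay $1,342.98 → $5,883.74
Month 4: $5,883.74 +$104.51 interest = $5,988.25; pay $1,639.67 → $4,348.58
Month 5: $4,348.58 +$104.51 interest = $4,453.09; pay $1,936.36 → $2,516.73
Month 6: $2,516.73 +$104.51 interest = $2,621.24; pay $2,233.05 → $388.19
Month 7: $388.19 +$104.51 interest = $492.70; pay $492.70 → $0.00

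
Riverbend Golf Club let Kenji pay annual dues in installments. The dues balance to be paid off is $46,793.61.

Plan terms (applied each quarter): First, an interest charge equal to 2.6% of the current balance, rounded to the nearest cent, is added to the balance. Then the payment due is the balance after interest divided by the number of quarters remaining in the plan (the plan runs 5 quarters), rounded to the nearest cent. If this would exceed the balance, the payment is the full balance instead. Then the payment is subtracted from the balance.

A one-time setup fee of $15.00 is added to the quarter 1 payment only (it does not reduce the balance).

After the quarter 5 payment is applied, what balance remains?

# | Opening | Interest | Payment | Fee | End bal
1 | $46,793.61 | $1,216.63 | $9,602.05 | $15.00 | $38,408.19
2 | $38,408.19 | $998.61 | $9,851.70 | — | $29,555.10
3 | $29,555.10 | $768.43 | $10,107.84 | — | $20,215.69
4 | $20,215.69 | $525.61 | $10,370.65 | — | $10,370.65
5 | $10,370.65 | $269.64 | $10,640.29 | — | $0.00

$0.00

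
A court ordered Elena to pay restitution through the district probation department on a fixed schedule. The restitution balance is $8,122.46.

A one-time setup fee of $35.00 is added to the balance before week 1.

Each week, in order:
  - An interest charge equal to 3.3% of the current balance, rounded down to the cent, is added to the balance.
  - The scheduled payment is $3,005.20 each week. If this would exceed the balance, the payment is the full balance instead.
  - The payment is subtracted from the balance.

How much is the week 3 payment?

$2,680.78

Week 1: $8,157.46 +$269.19 interest = $8,426.65; pay $3,005.20 → $5,421.45
Week 2: $5,421.45 +$178.90 interest = $5,600.35; pay $3,005.20 → $2,595.15
Week 3: $2,595.15 +$85.63 interest = $2,680.78; pay $2,680.78 → $0.00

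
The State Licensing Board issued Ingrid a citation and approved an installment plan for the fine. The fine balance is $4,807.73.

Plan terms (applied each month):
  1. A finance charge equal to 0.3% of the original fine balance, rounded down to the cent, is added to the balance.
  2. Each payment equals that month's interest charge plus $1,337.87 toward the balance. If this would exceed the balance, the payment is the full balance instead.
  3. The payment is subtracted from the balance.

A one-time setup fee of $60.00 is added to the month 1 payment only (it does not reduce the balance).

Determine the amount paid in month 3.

$1,352.29

# | Opening | Interest | Payment | Fee | End bal
1 | $4,807.73 | $14.42 | $1,352.29 | $60.00 | $3,469.86
2 | $3,469.86 | $14.42 | $1,352.29 | — | $2,131.99
3 | $2,131.99 | $14.42 | $1,352.29 | — | $794.12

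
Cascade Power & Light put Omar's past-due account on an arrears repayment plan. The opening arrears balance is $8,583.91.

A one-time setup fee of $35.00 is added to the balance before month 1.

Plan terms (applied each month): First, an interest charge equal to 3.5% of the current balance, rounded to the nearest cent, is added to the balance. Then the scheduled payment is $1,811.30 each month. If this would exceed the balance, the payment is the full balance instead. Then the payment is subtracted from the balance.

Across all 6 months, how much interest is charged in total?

Month 1: opening $8,618.91; interest $301.66 → $8,920.57; payment $1,811.30; balance $7,109.27
Month 2: opening $7,109.27; interest $248.82 → $7,358.09; payment $1,811.30; balance $5,546.79
Month 3: opening $5,546.79; interest $194.14 → $5,740.93; payment $1,811.30; balance $3,929.63
Month 4: opening $3,929.63; interest $137.54 → $4,067.17; payment $1,811.30; balance $2,255.87
Month 5: opening $2,255.87; interest $78.96 → $2,334.83; payment $1,811.30; balance $523.53
Month 6: opening $523.53; interest $18.32 → $541.85; payment $541.85; balance $0.00
Total interest: $301.66 + $248.82 + $194.14 + $137.54 + $78.96 + $18.32 = $979.44

$979.44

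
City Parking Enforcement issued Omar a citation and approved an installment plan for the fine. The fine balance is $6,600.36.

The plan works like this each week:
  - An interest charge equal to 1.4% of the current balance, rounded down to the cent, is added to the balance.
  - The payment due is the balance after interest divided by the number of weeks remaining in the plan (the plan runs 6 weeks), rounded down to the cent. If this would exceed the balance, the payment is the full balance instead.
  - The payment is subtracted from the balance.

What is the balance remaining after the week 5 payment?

Week 1: opening $6,600.36; interest $92.40 → $6,692.76; payment $1,115.46; balance $5,577.30
Week 2: opening $5,577.30; interest $78.08 → $5,655.38; payment $1,131.07; balance $4,524.31
Week 3: opening $4,524.31; interest $63.34 → $4,587.65; payment $1,146.91; balance $3,440.74
Week 4: opening $3,440.74; interest $48.17 → $3,488.91; payment $1,162.97; balance $2,325.94
Week 5: opening $2,325.94; interest $32.56 → $2,358.50; payment $1,179.25; balance $1,179.25

$1,179.25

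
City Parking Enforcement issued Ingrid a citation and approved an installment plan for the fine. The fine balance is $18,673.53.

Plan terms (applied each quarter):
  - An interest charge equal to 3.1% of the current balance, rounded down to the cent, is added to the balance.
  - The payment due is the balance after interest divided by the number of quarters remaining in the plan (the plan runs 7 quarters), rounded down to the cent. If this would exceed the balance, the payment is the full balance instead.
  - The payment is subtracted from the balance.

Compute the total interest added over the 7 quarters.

Quarter 1: opening $18,673.53; interest $578.87 → $19,252.40; payment $2,750.34; balance $16,502.06
Quarter 2: opening $16,502.06; interest $511.56 → $17,013.62; payment $2,835.60; balance $14,178.02
Quarter 3: opening $14,178.02; interest $439.51 → $14,617.53; payment $2,923.50; balance $11,694.03
Quarter 4: opening $11,694.03; interest $362.51 → $12,056.54; payment $3,014.13; balance $9,042.41
Quarter 5: opening $9,042.41; interest $280.31 → $9,322.72; payment $3,107.57; balance $6,215.15
Quarter 6: opening $6,215.15; interest $192.66 → $6,407.81; payment $3,203.90; balance $3,203.91
Quarter 7: opening $3,203.91; interest $99.32 → $3,303.23; payment $3,303.23; balance $0.00
Total interest: $578.87 + $511.56 + $439.51 + $362.51 + $280.31 + $192.66 + $99.32 = $2,464.74

$2,464.74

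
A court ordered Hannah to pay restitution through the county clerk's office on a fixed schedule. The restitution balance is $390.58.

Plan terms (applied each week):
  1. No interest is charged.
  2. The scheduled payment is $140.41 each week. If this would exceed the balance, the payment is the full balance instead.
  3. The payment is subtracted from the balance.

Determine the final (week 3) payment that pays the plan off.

Week 1: $390.58 − $140.41 → $250.17
Week 2: $250.17 − $140.41 → $109.76
Week 3: $109.76 − $109.76 → $0.00

$109.76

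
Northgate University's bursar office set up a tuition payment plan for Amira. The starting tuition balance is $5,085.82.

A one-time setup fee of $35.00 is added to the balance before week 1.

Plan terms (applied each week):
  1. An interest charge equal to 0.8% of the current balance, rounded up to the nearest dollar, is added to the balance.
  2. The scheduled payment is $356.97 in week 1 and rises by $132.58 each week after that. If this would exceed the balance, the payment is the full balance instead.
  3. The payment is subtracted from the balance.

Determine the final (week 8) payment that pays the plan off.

Week 1: opening $5,120.82; interest $41.00 → $5,161.82; payment $356.97; balance $4,804.85
Week 2: opening $4,804.85; interest $39.00 → $4,843.85; payment $489.55; balance $4,354.30
Week 3: opening $4,354.30; interest $35.00 → $4,389.30; payment $622.13; balance $3,767.17
Week 4: opening $3,767.17; interest $31.00 → $3,798.17; payment $754.71; balance $3,043.46
Week 5: opening $3,043.46; interest $25.00 → $3,068.46; payment $887.29; balance $2,181.17
Week 6: opening $2,181.17; interest $18.00 → $2,199.17; payment $1,019.87; balance $1,179.30
Week 7: opening $1,179.30; interest $10.00 → $1,189.30; payment $1,152.45; balance $36.85
Week 8: opening $36.85; interest $1.00 → $37.85; payment $37.85; balance $0.00

$37.85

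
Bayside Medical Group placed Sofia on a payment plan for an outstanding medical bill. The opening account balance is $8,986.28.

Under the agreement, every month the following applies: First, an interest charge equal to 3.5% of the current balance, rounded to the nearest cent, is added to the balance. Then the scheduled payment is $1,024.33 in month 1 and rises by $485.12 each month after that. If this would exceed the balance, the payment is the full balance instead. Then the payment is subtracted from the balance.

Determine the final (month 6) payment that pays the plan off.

Month 1: $8,986.28 +$314.52 interest = $9,300.80; pay $1,024.33 → $8,276.47
Month 2: $8,276.47 +$289.68 interest = $8,566.15; pay $1,509.45 → $7,056.70
Month 3: $7,056.70 +$246.98 interest = $7,303.68; pay $1,994.57 → $5,309.11
Month 4: $5,309.11 +$185.82 interest = $5,494.93; pay $2,479.69 → $3,015.24
Month 5: $3,015.24 +$105.53 interest = $3,120.77; pay $2,964.81 → $155.96
Month 6: $155.96 +$5.46 interest = $161.42; pay $161.42 → $0.00

$161.42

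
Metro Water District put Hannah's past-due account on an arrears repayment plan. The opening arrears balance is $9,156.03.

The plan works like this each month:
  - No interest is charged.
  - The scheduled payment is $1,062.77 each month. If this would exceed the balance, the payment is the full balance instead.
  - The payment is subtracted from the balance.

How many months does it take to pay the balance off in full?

Month 1: $9,156.03 − $1,062.77 → $8,093.26
Month 2: $8,093.26 − $1,062.77 → $7,030.49
Month 3: $7,030.49 − $1,062.77 → $5,967.72
Month 4: $5,967.72 − $1,062.77 → $4,904.95
Month 5: $4,904.95 − $1,062.77 → $3,842.18
Month 6: $3,842.18 − $1,062.77 → $2,779.41
Month 7: $2,779.41 − $1,062.77 → $1,716.64
Month 8: $1,716.64 − $1,062.77 → $653.87
Month 9: $653.87 − $653.87 → $0.00
Balance reaches $0.00 in month 9.

9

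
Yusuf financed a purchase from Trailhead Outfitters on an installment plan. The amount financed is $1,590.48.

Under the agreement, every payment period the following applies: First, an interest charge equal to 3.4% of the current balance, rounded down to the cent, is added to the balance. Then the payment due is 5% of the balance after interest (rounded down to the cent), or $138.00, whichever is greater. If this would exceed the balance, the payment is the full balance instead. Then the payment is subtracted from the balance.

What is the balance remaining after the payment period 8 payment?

$833.49

Payment period 1: $1,590.48 +$54.07 interest = $1,644.55; pay $138.00 → $1,506.55
Payment period 2: $1,506.55 +$51.22 interest = $1,557.77; pay $138.00 → $1,419.77
Payment period 3: $1,419.77 +$48.27 interest = $1,468.04; pay $138.00 → $1,330.04
Payment period 4: $1,330.04 +$45.22 interest = $1,375.26; pay $138.00 → $1,237.26
Payment period 5: $1,237.26 +$42.06 interest = $1,279.32; pay $138.00 → $1,141.32
Payment period 6: $1,141.32 +$38.80 interest = $1,180.12; pay $138.00 → $1,042.12
Payment period 7: $1,042.12 +$35.43 interest = $1,077.55; pay $138.00 → $939.55
Payment period 8: $939.55 +$31.94 interest = $971.49; pay $138.00 → $833.49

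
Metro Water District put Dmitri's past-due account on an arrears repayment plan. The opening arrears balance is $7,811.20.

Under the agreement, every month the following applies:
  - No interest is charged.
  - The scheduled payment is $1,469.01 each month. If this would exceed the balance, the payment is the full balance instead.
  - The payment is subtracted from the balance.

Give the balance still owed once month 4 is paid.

Month 1: opening $7,811.20; payment $1,469.01; balance $6,342.19
Month 2: opening $6,342.19; payment $1,469.01; balance $4,873.18
Month 3: opening $4,873.18; payment $1,469.01; balance $3,404.17
Month 4: opening $3,404.17; payment $1,469.01; balance $1,935.16

$1,935.16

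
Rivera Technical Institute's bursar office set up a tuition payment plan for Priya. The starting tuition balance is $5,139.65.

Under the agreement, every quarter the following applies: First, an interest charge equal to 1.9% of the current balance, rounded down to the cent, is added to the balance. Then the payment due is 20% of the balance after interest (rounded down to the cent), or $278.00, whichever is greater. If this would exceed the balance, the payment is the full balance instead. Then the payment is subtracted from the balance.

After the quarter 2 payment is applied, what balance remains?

$3,415.56

Quarter 1: opening $5,139.65; interest $97.65 → $5,237.30; payment $1,047.46; balance $4,189.84
Quarter 2: opening $4,189.84; interest $79.60 → $4,269.44; payment $853.88; balance $3,415.56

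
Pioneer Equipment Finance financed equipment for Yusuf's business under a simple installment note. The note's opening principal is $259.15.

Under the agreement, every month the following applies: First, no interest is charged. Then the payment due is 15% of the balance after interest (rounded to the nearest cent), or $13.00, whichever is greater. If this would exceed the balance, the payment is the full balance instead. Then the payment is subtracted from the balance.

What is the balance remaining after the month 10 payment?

$44.08

# | Opening | Payment | End bal
1 | $259.15 | $38.87 | $220.28
2 | $220.28 | $33.04 | $187.24
3 | $187.24 | $28.09 | $159.15
4 | $159.15 | $23.87 | $135.28
5 | $135.28 | $20.29 | $114.99
6 | $114.99 | $17.25 | $97.74
7 | $97.74 | $14.66 | $83.08
8 | $83.08 | $13.00 | $70.08
9 | $70.08 | $13.00 | $57.08
10 | $57.08 | $13.00 | $44.08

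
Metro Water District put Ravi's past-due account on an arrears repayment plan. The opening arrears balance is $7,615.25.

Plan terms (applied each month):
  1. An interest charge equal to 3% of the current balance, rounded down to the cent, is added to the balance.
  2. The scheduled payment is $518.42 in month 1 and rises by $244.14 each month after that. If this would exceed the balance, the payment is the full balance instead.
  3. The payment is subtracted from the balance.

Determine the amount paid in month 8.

$2.33

# | Opening | Interest | Payment | End bal
1 | $7,615.25 | $228.45 | $518.42 | $7,325.28
2 | $7,325.28 | $219.75 | $762.56 | $6,782.47
3 | $6,782.47 | $203.47 | $1,006.70 | $5,979.24
4 | $5,979.24 | $179.37 | $1,250.84 | $4,907.77
5 | $4,907.77 | $147.23 | $1,494.98 | $3,560.02
6 | $3,560.02 | $106.80 | $1,739.12 | $1,927.70
7 | $1,927.70 | $57.83 | $1,983.26 | $2.27
8 | $2.27 | $0.06 | $2.33 | $0.00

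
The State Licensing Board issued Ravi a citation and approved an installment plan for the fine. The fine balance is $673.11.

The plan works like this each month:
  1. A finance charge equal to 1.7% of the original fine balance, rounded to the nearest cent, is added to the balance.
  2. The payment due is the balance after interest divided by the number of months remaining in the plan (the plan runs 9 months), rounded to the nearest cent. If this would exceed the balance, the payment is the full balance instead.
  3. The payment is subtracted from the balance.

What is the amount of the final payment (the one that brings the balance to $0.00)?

$107.15

Month 1: $673.11 +$11.44 interest = $684.55; pay $76.06 → $608.49
Month 2: $608.49 +$11.44 interest = $619.93; pay $77.49 → $542.44
Month 3: $542.44 +$11.44 interest = $553.88; pay $79.13 → $474.75
Month 4: $474.75 +$11.44 interest = $486.19; pay $81.03 → $405.16
Month 5: $405.16 +$11.44 interest = $416.60; pay $83.32 → $333.28
Month 6: $333.28 +$11.44 interest = $344.72; pay $86.18 → $258.54
Month 7: $258.54 +$11.44 interest = $269.98; pay $89.99 → $179.99
Month 8: $179.99 +$11.44 interest = $191.43; pay $95.72 → $95.71
Month 9: $95.71 +$11.44 interest = $107.15; pay $107.15 → $0.00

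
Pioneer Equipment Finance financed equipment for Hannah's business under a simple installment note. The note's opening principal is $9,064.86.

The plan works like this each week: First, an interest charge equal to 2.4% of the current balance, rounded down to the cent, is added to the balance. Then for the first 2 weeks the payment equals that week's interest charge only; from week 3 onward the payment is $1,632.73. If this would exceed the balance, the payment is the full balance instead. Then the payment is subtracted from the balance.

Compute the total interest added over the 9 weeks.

$1,215.48

# | Opening | Interest | Payment | End bal
1 | $9,064.86 | $217.55 | $217.55 | $9,064.86
2 | $9,064.86 | $217.55 | $217.55 | $9,064.86
3 | $9,064.86 | $217.55 | $1,632.73 | $7,649.68
4 | $7,649.68 | $183.59 | $1,632.73 | $6,200.54
5 | $6,200.54 | $148.81 | $1,632.73 | $4,716.62
6 | $4,716.62 | $113.19 | $1,632.73 | $3,197.08
7 | $3,197.08 | $76.72 | $1,632.73 | $1,641.07
8 | $1,641.07 | $39.38 | $1,632.73 | $47.72
9 | $47.72 | $1.14 | $48.86 | $0.00
Total interest: $217.55 + $217.55 + $217.55 + $183.59 + $148.81 + $113.19 + $76.72 + $39.38 + $1.14 = $1,215.48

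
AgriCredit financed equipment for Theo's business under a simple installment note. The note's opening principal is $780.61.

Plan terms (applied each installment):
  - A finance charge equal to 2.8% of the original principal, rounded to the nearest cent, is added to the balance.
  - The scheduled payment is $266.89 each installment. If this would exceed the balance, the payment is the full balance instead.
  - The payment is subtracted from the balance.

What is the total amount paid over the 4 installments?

$868.05

# | Opening | Interest | Payment | End bal
1 | $780.61 | $21.86 | $266.89 | $535.58
2 | $535.58 | $21.86 | $266.89 | $290.55
3 | $290.55 | $21.86 | $266.89 | $45.52
4 | $45.52 | $21.86 | $67.38 | $0.00
Total paid: $868.05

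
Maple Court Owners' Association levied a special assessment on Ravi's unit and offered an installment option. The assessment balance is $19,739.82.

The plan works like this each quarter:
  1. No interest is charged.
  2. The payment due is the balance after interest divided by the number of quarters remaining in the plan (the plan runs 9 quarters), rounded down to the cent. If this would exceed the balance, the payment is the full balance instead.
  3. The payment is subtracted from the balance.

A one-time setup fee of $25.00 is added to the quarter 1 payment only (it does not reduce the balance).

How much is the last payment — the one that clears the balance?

$2,193.32

Quarter 1: $19,739.82 − $2,193.31 (+ $25.00 fee) → $17,546.51
Quarter 2: $17,546.51 − $2,193.31 → $15,353.20
Quarter 3: $15,353.20 − $2,193.31 → $13,159.89
Quarter 4: $13,159.89 − $2,193.31 → $10,966.58
Quarter 5: $10,966.58 − $2,193.31 → $8,773.27
Quarter 6: $8,773.27 − $2,193.31 → $6,579.96
Quarter 7: $6,579.96 − $2,193.32 → $4,386.64
Quarter 8: $4,386.64 − $2,193.32 → $2,193.32
Quarter 9: $2,193.32 − $2,193.32 → $0.00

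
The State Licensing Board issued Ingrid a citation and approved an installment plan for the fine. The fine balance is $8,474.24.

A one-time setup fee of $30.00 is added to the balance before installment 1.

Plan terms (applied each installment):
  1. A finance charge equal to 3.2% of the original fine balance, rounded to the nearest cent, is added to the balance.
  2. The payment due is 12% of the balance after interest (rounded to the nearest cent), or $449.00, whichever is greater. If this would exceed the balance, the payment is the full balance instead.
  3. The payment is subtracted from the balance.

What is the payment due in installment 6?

$683.80

# | Opening | Interest | Payment | End bal
1 | $8,504.24 | $271.18 | $1,053.05 | $7,722.37
2 | $7,722.37 | $271.18 | $959.23 | $7,034.32
3 | $7,034.32 | $271.18 | $876.66 | $6,428.84
4 | $6,428.84 | $271.18 | $804.00 | $5,896.02
5 | $5,896.02 | $271.18 | $740.06 | $5,427.14
6 | $5,427.14 | $271.18 | $683.80 | $5,014.52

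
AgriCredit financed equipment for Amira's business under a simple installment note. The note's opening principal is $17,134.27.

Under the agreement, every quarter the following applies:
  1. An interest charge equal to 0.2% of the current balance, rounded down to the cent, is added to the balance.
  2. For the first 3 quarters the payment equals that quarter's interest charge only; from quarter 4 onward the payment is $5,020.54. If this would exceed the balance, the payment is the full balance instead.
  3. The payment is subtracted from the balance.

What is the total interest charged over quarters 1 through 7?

$179.92

Quarter 1: opening $17,134.27; interest $34.26 → $17,168.53; payment $34.26; balance $17,134.27
Quarter 2: opening $17,134.27; interest $34.26 → $17,168.53; payment $34.26; balance $17,134.27
Quarter 3: opening $17,134.27; interest $34.26 → $17,168.53; payment $34.26; balance $17,134.27
Quarter 4: opening $17,134.27; interest $34.26 → $17,168.53; payment $5,020.54; balance $12,147.99
Quarter 5: opening $12,147.99; interest $24.29 → $12,172.28; payment $5,020.54; balance $7,151.74
Quarter 6: opening $7,151.74; interest $14.30 → $7,166.04; payment $5,020.54; balance $2,145.50
Quarter 7: opening $2,145.50; interest $4.29 → $2,149.79; payment $2,149.79; balance $0.00
Total interest: $34.26 + $34.26 + $34.26 + $34.26 + $24.29 + $14.30 + $4.29 = $179.92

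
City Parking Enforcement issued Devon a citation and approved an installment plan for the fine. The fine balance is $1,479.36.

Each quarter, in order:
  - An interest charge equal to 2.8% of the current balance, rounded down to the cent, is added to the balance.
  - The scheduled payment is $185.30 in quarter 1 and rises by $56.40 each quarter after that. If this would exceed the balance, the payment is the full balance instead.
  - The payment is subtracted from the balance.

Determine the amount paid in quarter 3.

Quarter 1: $1,479.36 +$41.42 interest = $1,520.78; pay $185.30 → $1,335.48
Quarter 2: $1,335.48 +$37.39 interest = $1,372.87; pay $241.70 → $1,131.17
Quarter 3: $1,131.17 +$31.67 interest = $1,162.84; pay $298.10 → $864.74

$298.10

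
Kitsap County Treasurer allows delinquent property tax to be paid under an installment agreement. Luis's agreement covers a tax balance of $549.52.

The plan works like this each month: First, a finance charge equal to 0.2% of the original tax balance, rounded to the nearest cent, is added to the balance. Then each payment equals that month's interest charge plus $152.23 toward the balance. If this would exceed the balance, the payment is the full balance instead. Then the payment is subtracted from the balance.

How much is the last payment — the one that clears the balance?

Month 1: opening $549.52; interest $1.10 → $550.62; payment $153.33; balance $397.29
Month 2: opening $397.29; interest $1.10 → $398.39; payment $153.33; balance $245.06
Month 3: opening $245.06; interest $1.10 → $246.16; payment $153.33; balance $92.83
Month 4: opening $92.83; interest $1.10 → $93.93; payment $93.93; balance $0.00

$93.93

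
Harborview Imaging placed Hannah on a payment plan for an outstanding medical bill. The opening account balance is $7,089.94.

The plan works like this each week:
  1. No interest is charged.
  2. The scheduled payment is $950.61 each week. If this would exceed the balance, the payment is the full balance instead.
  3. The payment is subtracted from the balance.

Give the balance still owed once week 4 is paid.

$3,287.50

Week 1: opening $7,089.94; payment $950.61; balance $6,139.33
Week 2: opening $6,139.33; payment $950.61; balance $5,188.72
Week 3: opening $5,188.72; payment $950.61; balance $4,238.11
Week 4: opening $4,238.11; payment $950.61; balance $3,287.50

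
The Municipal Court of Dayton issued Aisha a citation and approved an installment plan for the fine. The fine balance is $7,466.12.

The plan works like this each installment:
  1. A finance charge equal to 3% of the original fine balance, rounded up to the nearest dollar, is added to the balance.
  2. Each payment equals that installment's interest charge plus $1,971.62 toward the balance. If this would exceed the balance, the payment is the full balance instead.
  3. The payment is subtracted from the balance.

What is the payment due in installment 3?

$2,195.62

Installment 1: $7,466.12 +$224.00 interest = $7,690.12; pay $2,195.62 → $5,494.50
Installment 2: $5,494.50 +$224.00 interest = $5,718.50; pay $2,195.62 → $3,522.88
Installment 3: $3,522.88 +$224.00 interest = $3,746.88; pay $2,195.62 → $1,551.26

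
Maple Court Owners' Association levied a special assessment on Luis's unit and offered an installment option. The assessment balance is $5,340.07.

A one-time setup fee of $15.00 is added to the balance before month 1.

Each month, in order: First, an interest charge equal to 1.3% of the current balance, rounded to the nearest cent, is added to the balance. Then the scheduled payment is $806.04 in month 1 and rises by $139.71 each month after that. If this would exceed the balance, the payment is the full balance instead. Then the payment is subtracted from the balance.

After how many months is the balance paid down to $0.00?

6

Month 1: opening $5,355.07; interest $69.62 → $5,424.69; payment $806.04; balance $4,618.65
Month 2: opening $4,618.65; interest $60.04 → $4,678.69; payment $945.75; balance $3,732.94
Month 3: opening $3,732.94; interest $48.53 → $3,781.47; payment $1,085.46; balance $2,696.01
Month 4: opening $2,696.01; interest $35.05 → $2,731.06; payment $1,225.17; balance $1,505.89
Month 5: opening $1,505.89; interest $19.58 → $1,525.47; payment $1,364.88; balance $160.59
Month 6: opening $160.59; interest $2.09 → $162.68; payment $162.68; balance $0.00
Balance reaches $0.00 in month 6.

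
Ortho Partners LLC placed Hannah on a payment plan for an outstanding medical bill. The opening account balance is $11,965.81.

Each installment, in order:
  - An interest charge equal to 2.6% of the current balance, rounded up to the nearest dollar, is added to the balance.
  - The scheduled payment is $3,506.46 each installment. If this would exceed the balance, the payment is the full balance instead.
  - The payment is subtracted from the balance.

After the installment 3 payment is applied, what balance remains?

# | Opening | Interest | Payment | End bal
1 | $11,965.81 | $312.00 | $3,506.46 | $8,771.35
2 | $8,771.35 | $229.00 | $3,506.46 | $5,493.89
3 | $5,493.89 | $143.00 | $3,506.46 | $2,130.43

$2,130.43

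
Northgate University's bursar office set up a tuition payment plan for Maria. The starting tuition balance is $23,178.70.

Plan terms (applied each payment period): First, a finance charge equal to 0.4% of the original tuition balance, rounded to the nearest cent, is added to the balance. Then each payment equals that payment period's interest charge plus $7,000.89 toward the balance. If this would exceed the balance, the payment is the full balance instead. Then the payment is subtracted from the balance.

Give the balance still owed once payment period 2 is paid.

# | Opening | Interest | Payment | End bal
1 | $23,178.70 | $92.71 | $7,093.60 | $16,177.81
2 | $16,177.81 | $92.71 | $7,093.60 | $9,176.92

$9,176.92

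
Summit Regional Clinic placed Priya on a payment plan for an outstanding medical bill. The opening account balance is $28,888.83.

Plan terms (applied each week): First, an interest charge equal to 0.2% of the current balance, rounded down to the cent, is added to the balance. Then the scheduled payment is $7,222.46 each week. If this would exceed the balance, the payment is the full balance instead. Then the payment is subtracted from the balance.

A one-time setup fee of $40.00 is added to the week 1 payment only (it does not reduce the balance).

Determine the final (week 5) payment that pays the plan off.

$144.27

Week 1: $28,888.83 +$57.77 interest = $28,946.60; pay $7,222.46 (+ $40.00 fee) → $21,724.14
Week 2: $21,724.14 +$43.44 interest = $21,767.58; pay $7,222.46 → $14,545.12
Week 3: $14,545.12 +$29.09 interest = $14,574.21; pay $7,222.46 → $7,351.75
Week 4: $7,351.75 +$14.70 interest = $7,366.45; pay $7,222.46 → $143.99
Week 5: $143.99 +$0.28 interest = $144.27; pay $144.27 → $0.00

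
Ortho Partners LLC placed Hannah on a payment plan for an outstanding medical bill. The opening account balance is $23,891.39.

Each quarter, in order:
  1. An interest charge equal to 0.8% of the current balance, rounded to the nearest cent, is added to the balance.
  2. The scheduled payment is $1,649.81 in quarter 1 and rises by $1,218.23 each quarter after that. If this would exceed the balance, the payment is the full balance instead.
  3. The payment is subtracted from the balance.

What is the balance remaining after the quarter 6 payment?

$0.00

Quarter 1: opening $23,891.39; interest $191.13 → $24,082.52; payment $1,649.81; balance $22,432.71
Quarter 2: opening $22,432.71; interest $179.46 → $22,612.17; payment $2,868.04; balance $19,744.13
Quarter 3: opening $19,744.13; interest $157.95 → $19,902.08; payment $4,086.27; balance $15,815.81
Quarter 4: opening $15,815.81; interest $126.53 → $15,942.34; payment $5,304.50; balance $10,637.84
Quarter 5: opening $10,637.84; interest $85.10 → $10,722.94; payment $6,522.73; balance $4,200.21
Quarter 6: opening $4,200.21; interest $33.60 → $4,233.81; payment $4,233.81; balance $0.00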